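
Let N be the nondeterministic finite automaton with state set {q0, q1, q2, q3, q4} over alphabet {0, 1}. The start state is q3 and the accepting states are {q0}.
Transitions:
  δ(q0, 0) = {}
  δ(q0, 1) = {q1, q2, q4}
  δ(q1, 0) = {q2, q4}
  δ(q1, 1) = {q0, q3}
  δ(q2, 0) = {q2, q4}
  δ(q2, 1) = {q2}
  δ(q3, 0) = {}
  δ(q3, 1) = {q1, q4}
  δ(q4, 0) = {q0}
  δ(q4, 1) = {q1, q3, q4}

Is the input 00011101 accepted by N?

Start: {q3}
read 0: {}
The reachable set is empty and stays empty for the remaining 7 symbols.
Reachable ∩ accepting = {} — empty.

rejected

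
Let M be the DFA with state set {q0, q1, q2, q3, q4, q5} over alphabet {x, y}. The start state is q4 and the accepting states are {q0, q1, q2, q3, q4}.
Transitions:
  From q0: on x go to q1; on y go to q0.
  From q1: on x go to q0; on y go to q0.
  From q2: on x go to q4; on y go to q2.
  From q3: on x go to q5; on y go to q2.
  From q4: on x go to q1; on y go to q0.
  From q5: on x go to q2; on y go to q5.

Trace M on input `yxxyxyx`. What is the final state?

q1

q4 --y--> q0
q0 --x--> q1
q1 --x--> q0
q0 --y--> q0
q0 --x--> q1
q1 --y--> q0
q0 --x--> q1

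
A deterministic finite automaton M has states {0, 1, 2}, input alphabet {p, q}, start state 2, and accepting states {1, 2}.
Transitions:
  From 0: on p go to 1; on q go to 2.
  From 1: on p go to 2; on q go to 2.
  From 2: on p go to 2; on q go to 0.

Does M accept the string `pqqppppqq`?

accepted

2 --p--> 2
2 --q--> 0
0 --q--> 2
2 --p--> 2
2 --p--> 2
2 --p--> 2
2 --p--> 2
2 --q--> 0
0 --q--> 2
End in state 2, which is an accepting state.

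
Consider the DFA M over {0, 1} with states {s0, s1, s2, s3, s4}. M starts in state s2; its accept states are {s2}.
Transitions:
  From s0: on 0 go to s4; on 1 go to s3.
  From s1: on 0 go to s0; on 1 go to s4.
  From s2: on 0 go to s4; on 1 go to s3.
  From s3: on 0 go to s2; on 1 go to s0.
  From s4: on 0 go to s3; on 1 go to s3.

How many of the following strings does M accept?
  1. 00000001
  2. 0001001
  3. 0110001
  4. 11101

00000001: rejected
0001001: rejected
0110001: rejected
11101: rejected

0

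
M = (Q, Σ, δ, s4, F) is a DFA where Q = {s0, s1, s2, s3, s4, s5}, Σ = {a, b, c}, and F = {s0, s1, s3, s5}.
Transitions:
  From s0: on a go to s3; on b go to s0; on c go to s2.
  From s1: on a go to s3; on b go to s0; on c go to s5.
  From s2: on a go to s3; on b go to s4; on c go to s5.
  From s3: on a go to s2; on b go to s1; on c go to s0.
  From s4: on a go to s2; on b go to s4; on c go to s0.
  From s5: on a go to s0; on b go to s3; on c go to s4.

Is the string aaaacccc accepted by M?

s4 --a--> s2
s2 --a--> s3
s3 --a--> s2
s2 --a--> s3
s3 --c--> s0
s0 --c--> s2
s2 --c--> s5
s5 --c--> s4
End in state s4, which is not an accepting state.

rejected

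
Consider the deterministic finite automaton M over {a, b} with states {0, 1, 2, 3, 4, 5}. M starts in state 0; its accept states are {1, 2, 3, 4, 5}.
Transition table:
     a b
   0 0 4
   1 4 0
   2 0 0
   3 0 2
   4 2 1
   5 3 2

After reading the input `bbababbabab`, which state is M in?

0

0 --b--> 4
4 --b--> 1
1 --a--> 4
4 --b--> 1
1 --a--> 4
4 --b--> 1
1 --b--> 0
0 --a--> 0
0 --b--> 4
4 --a--> 2
2 --b--> 0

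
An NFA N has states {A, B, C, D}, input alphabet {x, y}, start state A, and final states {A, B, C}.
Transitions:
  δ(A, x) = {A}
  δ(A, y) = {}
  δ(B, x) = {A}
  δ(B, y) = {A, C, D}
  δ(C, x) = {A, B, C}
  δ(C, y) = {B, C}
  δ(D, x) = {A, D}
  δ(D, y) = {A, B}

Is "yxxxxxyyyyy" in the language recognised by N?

Start: {A}
read y: {}
The reachable set is empty and stays empty for the remaining 10 symbols.
Reachable ∩ accepting = {} — empty.

rejected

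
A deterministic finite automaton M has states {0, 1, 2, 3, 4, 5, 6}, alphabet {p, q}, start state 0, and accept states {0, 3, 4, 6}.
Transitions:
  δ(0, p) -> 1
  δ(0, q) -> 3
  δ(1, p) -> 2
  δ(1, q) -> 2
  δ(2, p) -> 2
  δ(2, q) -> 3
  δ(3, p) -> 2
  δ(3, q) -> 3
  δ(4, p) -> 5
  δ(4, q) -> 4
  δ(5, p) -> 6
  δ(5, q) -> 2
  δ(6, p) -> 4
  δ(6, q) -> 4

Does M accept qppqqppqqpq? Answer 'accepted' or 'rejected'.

0 --q--> 3
3 --p--> 2
2 --p--> 2
2 --q--> 3
3 --q--> 3
3 --p--> 2
2 --p--> 2
2 --q--> 3
3 --q--> 3
3 --p--> 2
2 --q--> 3
End in state 3, which is an accepting state.

accepted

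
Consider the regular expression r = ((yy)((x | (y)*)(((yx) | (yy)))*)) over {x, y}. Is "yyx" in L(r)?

yes

Split as yy·x: (yy) matches yy and ((x|(y)*)(((yx)|(yy)))*) matches x.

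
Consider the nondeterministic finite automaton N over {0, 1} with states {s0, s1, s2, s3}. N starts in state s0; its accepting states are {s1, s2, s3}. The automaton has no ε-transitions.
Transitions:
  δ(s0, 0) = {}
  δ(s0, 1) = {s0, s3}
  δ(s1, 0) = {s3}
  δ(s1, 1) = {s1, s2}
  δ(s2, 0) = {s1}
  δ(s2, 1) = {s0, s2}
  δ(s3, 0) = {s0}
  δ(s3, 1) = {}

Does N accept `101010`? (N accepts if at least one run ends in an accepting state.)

Start: {s0}
read 1: {s0, s3}
read 0: {s0}
read 1: {s0, s3}
read 0: {s0}
read 1: {s0, s3}
read 0: {s0}
Reachable ∩ accepting = {} — empty.

rejected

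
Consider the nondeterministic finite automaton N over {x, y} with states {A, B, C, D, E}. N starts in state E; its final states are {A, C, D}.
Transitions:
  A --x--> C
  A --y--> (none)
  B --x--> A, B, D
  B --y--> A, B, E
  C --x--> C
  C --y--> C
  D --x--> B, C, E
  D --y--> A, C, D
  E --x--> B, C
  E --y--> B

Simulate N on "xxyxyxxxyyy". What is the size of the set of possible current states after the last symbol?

5

Start: {E}
read x: {B, C}
read x: {A, B, C, D}
read y: {A, B, C, D, E}
read x: {A, B, C, D, E}
read y: {A, B, C, D, E}
read x: {A, B, C, D, E}
read x: {A, B, C, D, E}
read x: {A, B, C, D, E}
read y: {A, B, C, D, E}
read y: {A, B, C, D, E}
read y: {A, B, C, D, E}
Final reachable set {A, B, C, D, E} has 5 states.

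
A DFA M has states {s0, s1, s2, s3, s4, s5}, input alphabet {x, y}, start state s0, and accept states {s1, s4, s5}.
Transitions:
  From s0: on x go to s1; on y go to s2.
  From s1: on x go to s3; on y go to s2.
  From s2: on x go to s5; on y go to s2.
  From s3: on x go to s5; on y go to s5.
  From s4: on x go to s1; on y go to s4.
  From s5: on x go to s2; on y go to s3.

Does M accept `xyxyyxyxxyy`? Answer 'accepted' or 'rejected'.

rejected

s0 --x--> s1
s1 --y--> s2
s2 --x--> s5
s5 --y--> s3
s3 --y--> s5
s5 --x--> s2
s2 --y--> s2
s2 --x--> s5
s5 --x--> s2
s2 --y--> s2
s2 --y--> s2
End in state s2, which is not an accepting state.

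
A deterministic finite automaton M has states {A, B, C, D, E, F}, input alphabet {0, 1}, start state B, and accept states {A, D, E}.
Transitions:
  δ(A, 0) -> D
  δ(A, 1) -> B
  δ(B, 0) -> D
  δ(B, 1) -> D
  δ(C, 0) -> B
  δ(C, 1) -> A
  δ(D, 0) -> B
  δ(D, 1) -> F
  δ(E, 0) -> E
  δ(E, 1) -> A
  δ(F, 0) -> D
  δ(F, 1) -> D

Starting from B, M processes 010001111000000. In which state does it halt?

B --0--> D
D --1--> F
F --0--> D
D --0--> B
B --0--> D
D --1--> F
F --1--> D
D --1--> F
F --1--> D
D --0--> B
B --0--> D
D --0--> B
B --0--> D
D --0--> B
B --0--> D

D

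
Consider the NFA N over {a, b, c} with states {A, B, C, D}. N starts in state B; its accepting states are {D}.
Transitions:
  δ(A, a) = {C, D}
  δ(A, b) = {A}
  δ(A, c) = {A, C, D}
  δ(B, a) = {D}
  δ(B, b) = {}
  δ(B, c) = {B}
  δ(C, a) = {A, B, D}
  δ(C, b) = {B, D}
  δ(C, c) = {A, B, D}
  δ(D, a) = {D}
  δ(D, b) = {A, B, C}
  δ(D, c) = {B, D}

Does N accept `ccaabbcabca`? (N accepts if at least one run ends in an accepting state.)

Start: {B}
read c: {B}
read c: {B}
read a: {D}
read a: {D}
read b: {A, B, C}
read b: {A, B, D}
read c: {A, B, C, D}
read a: {A, B, C, D}
read b: {A, B, C, D}
read c: {A, B, C, D}
read a: {A, B, C, D}
Reachable ∩ accepting = {D} — nonempty.

accepted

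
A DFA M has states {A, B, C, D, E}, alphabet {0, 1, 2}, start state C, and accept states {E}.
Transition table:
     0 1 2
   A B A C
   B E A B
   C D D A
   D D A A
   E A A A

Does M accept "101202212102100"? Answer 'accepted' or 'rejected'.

accepted

C --1--> D
D --0--> D
D --1--> A
A --2--> C
C --0--> D
D --2--> A
A --2--> C
C --1--> D
D --2--> A
A --1--> A
A --0--> B
B --2--> B
B --1--> A
A --0--> B
B --0--> E
End in state E, which is an accepting state.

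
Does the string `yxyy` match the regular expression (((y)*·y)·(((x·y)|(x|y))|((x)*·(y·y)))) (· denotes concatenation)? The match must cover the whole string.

Split as y·xyy: ((y)*·y) matches y and (((x·y)|(x|y))|((x)*·(y·y))) matches xyy.

yes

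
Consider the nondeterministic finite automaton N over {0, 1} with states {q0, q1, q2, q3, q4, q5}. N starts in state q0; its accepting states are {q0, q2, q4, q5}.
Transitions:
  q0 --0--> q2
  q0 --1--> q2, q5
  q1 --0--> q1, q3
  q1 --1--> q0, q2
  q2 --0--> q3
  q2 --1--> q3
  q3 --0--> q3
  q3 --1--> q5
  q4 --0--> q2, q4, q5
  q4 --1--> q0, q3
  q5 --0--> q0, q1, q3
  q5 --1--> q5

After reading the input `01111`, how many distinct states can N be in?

Start: {q0}
read 0: {q2}
read 1: {q3}
read 1: {q5}
read 1: {q5}
read 1: {q5}
Final reachable set {q5} has 1 state.

1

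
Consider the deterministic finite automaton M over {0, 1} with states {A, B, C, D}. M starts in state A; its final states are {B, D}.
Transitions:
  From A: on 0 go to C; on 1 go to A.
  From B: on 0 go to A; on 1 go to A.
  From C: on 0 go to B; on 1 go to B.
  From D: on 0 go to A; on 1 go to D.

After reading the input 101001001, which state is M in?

A --1--> A
A --0--> C
C --1--> B
B --0--> A
A --0--> C
C --1--> B
B --0--> A
A --0--> C
C --1--> B

B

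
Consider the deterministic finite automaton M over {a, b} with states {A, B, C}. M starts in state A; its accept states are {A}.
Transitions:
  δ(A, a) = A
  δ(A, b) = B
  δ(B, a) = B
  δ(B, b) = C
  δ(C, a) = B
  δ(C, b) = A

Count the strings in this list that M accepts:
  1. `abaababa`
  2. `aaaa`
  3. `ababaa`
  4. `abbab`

`abaababa`: rejected
`aaaa`: accepted
`ababaa`: rejected
`abbab`: rejected

1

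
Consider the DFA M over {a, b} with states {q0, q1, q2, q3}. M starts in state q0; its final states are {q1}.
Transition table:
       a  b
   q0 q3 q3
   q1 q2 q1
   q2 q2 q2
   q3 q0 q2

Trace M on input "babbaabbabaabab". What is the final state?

q2

q0 --b--> q3
q3 --a--> q0
q0 --b--> q3
q3 --b--> q2
q2 --a--> q2
q2 --a--> q2
q2 --b--> q2
q2 --b--> q2
q2 --a--> q2
q2 --b--> q2
q2 --a--> q2
q2 --a--> q2
q2 --b--> q2
q2 --a--> q2
q2 --b--> q2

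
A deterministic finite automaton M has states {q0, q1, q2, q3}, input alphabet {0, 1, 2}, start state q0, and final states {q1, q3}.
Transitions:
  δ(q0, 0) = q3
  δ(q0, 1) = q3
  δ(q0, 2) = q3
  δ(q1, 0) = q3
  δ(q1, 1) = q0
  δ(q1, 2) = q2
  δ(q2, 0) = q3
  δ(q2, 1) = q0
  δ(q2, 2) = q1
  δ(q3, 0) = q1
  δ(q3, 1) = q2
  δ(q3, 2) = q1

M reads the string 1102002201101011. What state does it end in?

q0

q0 --1--> q3
q3 --1--> q2
q2 --0--> q3
q3 --2--> q1
q1 --0--> q3
q3 --0--> q1
q1 --2--> q2
q2 --2--> q1
q1 --0--> q3
q3 --1--> q2
q2 --1--> q0
q0 --0--> q3
q3 --1--> q2
q2 --0--> q3
q3 --1--> q2
q2 --1--> q0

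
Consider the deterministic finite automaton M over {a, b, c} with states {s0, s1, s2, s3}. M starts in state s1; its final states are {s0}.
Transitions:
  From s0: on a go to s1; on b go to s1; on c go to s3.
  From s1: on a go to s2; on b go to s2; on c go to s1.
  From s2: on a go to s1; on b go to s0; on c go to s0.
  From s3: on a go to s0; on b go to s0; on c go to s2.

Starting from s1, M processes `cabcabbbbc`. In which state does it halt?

s1

s1 --c--> s1
s1 --a--> s2
s2 --b--> s0
s0 --c--> s3
s3 --a--> s0
s0 --b--> s1
s1 --b--> s2
s2 --b--> s0
s0 --b--> s1
s1 --c--> s1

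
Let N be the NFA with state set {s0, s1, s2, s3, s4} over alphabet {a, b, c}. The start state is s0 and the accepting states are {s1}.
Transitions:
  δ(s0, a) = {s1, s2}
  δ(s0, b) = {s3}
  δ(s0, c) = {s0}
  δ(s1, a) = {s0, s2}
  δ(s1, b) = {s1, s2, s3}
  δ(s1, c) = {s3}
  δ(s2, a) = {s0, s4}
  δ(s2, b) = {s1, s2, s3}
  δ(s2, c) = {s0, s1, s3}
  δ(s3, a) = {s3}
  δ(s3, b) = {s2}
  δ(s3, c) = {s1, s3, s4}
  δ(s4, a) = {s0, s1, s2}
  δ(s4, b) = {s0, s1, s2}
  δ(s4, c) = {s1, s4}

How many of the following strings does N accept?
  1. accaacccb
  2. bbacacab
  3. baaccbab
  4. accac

4

accaacccb: accepted
bbacacab: accepted
baaccbab: accepted
accac: accepted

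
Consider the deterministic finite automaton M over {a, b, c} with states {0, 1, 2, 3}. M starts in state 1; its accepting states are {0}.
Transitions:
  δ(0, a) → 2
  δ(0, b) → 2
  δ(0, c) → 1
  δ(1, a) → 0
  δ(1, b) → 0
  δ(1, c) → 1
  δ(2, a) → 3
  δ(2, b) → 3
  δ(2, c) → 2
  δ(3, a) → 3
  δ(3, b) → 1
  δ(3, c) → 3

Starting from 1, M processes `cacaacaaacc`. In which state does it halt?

1 --c--> 1
1 --a--> 0
0 --c--> 1
1 --a--> 0
0 --a--> 2
2 --c--> 2
2 --a--> 3
3 --a--> 3
3 --a--> 3
3 --c--> 3
3 --c--> 3

3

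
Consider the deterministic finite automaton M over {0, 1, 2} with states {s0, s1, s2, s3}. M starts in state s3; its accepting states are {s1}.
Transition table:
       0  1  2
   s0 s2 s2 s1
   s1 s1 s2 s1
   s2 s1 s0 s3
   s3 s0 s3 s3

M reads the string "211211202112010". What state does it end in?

s3 --2--> s3
s3 --1--> s3
s3 --1--> s3
s3 --2--> s3
s3 --1--> s3
s3 --1--> s3
s3 --2--> s3
s3 --0--> s0
s0 --2--> s1
s1 --1--> s2
s2 --1--> s0
s0 --2--> s1
s1 --0--> s1
s1 --1--> s2
s2 --0--> s1

s1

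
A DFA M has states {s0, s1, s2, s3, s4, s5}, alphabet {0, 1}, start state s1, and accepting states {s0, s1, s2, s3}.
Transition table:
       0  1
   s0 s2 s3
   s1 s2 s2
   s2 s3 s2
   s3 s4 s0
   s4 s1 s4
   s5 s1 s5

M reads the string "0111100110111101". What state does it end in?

s0

s1 --0--> s2
s2 --1--> s2
s2 --1--> s2
s2 --1--> s2
s2 --1--> s2
s2 --0--> s3
s3 --0--> s4
s4 --1--> s4
s4 --1--> s4
s4 --0--> s1
s1 --1--> s2
s2 --1--> s2
s2 --1--> s2
s2 --1--> s2
s2 --0--> s3
s3 --1--> s0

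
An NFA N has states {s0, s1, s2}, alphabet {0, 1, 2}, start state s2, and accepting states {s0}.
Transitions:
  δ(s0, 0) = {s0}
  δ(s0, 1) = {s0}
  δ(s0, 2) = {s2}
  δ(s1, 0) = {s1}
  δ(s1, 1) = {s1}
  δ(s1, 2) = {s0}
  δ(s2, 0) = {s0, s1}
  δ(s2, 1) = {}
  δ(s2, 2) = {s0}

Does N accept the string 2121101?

Start: {s2}
read 2: {s0}
read 1: {s0}
read 2: {s2}
read 1: {}
The reachable set is empty and stays empty for the remaining 3 symbols.
Reachable ∩ accepting = {} — empty.

rejected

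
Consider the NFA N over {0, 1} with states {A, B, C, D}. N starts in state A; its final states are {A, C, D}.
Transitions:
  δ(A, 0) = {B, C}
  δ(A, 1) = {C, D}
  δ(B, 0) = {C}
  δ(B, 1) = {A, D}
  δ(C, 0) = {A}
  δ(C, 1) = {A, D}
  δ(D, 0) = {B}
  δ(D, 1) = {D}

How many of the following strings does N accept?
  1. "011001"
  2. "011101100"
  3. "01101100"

"011001": accepted
"011101100": accepted
"01101100": accepted

3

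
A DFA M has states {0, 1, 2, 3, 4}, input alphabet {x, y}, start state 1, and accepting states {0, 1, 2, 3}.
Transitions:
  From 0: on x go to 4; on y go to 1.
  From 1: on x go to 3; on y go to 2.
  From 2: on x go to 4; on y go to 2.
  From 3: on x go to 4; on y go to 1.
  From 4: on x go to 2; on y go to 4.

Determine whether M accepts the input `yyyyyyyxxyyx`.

1 --y--> 2
2 --y--> 2
2 --y--> 2
2 --y--> 2
2 --y--> 2
2 --y--> 2
2 --y--> 2
2 --x--> 4
4 --x--> 2
2 --y--> 2
2 --y--> 2
2 --x--> 4
End in state 4, which is not an accepting state.

rejected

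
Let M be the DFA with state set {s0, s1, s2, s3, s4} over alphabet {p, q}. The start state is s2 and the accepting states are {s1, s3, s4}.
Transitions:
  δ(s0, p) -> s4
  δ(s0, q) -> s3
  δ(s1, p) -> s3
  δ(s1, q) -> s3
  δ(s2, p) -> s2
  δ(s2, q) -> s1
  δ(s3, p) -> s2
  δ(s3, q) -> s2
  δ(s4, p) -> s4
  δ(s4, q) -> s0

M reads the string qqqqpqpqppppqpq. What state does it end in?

s2 --q--> s1
s1 --q--> s3
s3 --q--> s2
s2 --q--> s1
s1 --p--> s3
s3 --q--> s2
s2 --p--> s2
s2 --q--> s1
s1 --p--> s3
s3 --p--> s2
s2 --p--> s2
s2 --p--> s2
s2 --q--> s1
s1 --p--> s3
s3 --q--> s2

s2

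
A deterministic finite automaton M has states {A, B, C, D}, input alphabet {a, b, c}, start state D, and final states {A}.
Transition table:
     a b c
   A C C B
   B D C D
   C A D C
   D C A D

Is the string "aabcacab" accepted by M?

D --a--> C
C --a--> A
A --b--> C
C --c--> C
C --a--> A
A --c--> B
B --a--> D
D --b--> A
End in state A, which is an accepting state.

accepted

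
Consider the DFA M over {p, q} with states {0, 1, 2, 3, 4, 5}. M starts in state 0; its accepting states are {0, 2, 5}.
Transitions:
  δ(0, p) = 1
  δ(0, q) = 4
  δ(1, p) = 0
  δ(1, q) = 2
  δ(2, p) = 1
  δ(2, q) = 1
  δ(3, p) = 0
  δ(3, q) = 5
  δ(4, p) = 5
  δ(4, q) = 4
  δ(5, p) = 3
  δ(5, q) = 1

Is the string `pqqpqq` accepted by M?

0 --p--> 1
1 --q--> 2
2 --q--> 1
1 --p--> 0
0 --q--> 4
4 --q--> 4
End in state 4, which is not an accepting state.

rejected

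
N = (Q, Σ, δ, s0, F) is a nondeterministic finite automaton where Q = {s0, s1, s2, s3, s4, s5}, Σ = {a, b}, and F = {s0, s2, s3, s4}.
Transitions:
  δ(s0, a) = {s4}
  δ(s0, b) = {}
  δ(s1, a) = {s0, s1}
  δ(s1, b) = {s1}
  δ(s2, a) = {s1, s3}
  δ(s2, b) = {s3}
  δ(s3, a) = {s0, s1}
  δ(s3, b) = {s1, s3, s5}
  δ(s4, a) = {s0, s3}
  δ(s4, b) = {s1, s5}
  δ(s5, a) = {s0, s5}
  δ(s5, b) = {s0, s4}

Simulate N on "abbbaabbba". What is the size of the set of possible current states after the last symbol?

Start: {s0}
read a: {s4}
read b: {s1, s5}
read b: {s0, s1, s4}
read b: {s1, s5}
read a: {s0, s1, s5}
read a: {s0, s1, s4, s5}
read b: {s0, s1, s4, s5}
read b: {s0, s1, s4, s5}
read b: {s0, s1, s4, s5}
read a: {s0, s1, s3, s4, s5}
Final reachable set {s0, s1, s3, s4, s5} has 5 states.

5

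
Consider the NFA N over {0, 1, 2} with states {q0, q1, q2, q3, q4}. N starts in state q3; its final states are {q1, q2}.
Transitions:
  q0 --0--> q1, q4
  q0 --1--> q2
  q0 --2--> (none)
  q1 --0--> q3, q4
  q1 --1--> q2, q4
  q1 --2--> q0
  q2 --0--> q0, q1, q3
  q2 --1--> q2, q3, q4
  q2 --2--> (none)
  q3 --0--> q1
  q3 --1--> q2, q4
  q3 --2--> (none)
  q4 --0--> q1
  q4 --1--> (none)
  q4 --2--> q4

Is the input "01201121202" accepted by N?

rejected

Start: {q3}
read 0: {q1}
read 1: {q2, q4}
read 2: {q4}
read 0: {q1}
read 1: {q2, q4}
read 1: {q2, q3, q4}
read 2: {q4}
read 1: {}
The reachable set is empty and stays empty for the remaining 3 symbols.
Reachable ∩ accepting = {} — empty.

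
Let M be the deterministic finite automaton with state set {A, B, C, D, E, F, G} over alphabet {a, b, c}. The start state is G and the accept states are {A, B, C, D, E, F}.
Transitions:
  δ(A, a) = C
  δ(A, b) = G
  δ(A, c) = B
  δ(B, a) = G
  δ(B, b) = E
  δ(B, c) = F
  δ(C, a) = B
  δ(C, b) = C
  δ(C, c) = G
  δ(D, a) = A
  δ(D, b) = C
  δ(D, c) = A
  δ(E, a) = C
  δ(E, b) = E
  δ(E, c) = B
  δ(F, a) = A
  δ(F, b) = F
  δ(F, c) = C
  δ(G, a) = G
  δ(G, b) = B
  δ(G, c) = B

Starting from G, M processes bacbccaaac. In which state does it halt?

G --b--> B
B --a--> G
G --c--> B
B --b--> E
E --c--> B
B --c--> F
F --a--> A
A --a--> C
C --a--> B
B --c--> F

F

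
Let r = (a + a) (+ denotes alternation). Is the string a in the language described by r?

yes

The left alternative a matches a.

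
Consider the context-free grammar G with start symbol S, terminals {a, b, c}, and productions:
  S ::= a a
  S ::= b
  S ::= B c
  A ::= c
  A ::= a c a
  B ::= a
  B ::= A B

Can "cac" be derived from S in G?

S ⇒ Bc ⇒ ABc ⇒ cBc ⇒ cac

yes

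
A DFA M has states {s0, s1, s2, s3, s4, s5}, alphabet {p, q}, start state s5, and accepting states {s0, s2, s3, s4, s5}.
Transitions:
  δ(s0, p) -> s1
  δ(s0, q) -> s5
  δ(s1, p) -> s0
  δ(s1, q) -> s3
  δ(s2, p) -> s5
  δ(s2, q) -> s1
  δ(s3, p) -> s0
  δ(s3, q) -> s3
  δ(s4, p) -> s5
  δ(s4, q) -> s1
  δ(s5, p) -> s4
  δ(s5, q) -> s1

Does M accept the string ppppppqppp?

s5 --p--> s4
s4 --p--> s5
s5 --p--> s4
s4 --p--> s5
s5 --p--> s4
s4 --p--> s5
s5 --q--> s1
s1 --p--> s0
s0 --p--> s1
s1 --p--> s0
End in state s0, which is an accepting state.

accepted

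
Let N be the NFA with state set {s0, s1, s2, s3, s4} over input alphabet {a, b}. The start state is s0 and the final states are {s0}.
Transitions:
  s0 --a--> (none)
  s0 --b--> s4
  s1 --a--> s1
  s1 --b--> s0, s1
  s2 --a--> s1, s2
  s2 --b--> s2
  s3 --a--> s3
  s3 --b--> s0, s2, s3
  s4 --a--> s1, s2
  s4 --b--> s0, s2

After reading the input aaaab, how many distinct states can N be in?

Start: {s0}
read a: {}
The reachable set is empty and stays empty for the remaining 4 symbols.
Final reachable set {} has 0 states.

0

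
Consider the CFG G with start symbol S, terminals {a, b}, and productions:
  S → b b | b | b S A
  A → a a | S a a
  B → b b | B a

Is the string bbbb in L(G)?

no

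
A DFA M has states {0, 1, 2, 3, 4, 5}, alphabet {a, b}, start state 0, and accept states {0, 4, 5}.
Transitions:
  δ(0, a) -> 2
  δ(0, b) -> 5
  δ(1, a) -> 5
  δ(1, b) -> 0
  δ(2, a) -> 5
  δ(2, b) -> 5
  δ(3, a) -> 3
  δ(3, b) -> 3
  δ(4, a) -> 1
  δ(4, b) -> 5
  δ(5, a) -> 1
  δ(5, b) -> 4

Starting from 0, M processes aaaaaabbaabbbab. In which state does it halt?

0 --a--> 2
2 --a--> 5
5 --a--> 1
1 --a--> 5
5 --a--> 1
1 --a--> 5
5 --b--> 4
4 --b--> 5
5 --a--> 1
1 --a--> 5
5 --b--> 4
4 --b--> 5
5 --b--> 4
4 --a--> 1
1 --b--> 0

0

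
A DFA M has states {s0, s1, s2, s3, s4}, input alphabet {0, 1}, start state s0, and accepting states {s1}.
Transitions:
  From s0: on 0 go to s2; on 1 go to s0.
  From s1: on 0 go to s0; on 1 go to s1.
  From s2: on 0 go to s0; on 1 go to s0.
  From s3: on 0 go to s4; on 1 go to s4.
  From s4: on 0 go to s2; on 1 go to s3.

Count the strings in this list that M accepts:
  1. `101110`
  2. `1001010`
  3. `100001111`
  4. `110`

0

`101110`: rejected
`1001010`: rejected
`100001111`: rejected
`110`: rejected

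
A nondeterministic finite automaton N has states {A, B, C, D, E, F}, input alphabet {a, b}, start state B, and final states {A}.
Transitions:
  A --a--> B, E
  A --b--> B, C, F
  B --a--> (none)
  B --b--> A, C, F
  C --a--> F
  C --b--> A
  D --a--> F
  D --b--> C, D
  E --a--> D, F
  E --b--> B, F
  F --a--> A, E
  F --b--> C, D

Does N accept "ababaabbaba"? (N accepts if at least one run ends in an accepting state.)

rejected

Start: {B}
read a: {}
The reachable set is empty and stays empty for the remaining 10 symbols.
Reachable ∩ accepting = {} — empty.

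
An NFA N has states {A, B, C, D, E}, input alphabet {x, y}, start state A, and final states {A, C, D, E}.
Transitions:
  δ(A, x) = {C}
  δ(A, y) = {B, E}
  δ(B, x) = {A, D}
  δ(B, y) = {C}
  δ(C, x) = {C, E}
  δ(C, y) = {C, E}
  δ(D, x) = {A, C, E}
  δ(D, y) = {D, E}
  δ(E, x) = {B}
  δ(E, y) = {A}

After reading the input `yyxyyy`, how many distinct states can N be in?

4

Start: {A}
read y: {B, E}
read y: {A, C}
read x: {C, E}
read y: {A, C, E}
read y: {A, B, C, E}
read y: {A, B, C, E}
Final reachable set {A, B, C, E} has 4 states.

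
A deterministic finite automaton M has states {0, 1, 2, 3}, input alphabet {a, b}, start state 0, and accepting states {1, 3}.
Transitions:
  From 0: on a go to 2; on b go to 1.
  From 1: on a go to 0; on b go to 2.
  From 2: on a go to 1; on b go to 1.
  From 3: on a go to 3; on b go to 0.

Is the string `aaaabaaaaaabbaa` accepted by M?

rejected

0 --a--> 2
2 --a--> 1
1 --a--> 0
0 --a--> 2
2 --b--> 1
1 --a--> 0
0 --a--> 2
2 --a--> 1
1 --a--> 0
0 --a--> 2
2 --a--> 1
1 --b--> 2
2 --b--> 1
1 --a--> 0
0 --a--> 2
End in state 2, which is not an accepting state.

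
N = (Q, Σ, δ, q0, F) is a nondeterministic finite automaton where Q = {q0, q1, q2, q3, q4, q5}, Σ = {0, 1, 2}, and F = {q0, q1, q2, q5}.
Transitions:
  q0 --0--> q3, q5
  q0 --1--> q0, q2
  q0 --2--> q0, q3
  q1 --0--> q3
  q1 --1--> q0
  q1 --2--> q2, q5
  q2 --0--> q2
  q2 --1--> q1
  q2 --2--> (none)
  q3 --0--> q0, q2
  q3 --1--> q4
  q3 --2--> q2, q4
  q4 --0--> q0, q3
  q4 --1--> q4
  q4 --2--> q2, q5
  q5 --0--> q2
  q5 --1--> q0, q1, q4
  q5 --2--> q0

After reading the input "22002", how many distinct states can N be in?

4

Start: {q0}
read 2: {q0, q3}
read 2: {q0, q2, q3, q4}
read 0: {q0, q2, q3, q5}
read 0: {q0, q2, q3, q5}
read 2: {q0, q2, q3, q4}
Final reachable set {q0, q2, q3, q4} has 4 states.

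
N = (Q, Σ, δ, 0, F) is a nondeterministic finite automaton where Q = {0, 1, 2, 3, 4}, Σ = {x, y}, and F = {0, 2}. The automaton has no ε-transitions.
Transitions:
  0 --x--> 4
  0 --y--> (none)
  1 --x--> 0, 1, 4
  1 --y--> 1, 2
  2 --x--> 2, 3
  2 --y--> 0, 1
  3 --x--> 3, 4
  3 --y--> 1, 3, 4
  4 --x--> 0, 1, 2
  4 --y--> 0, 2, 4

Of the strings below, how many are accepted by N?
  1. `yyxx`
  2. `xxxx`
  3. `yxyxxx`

1

`yyxx`: rejected
`xxxx`: accepted
`yxyxxx`: rejected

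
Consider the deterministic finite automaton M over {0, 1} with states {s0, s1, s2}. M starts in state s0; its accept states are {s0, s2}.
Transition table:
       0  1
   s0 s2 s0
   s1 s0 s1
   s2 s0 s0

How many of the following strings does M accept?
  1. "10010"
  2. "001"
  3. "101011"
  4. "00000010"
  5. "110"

5

"10010": accepted
"001": accepted
"101011": accepted
"00000010": accepted
"110": accepted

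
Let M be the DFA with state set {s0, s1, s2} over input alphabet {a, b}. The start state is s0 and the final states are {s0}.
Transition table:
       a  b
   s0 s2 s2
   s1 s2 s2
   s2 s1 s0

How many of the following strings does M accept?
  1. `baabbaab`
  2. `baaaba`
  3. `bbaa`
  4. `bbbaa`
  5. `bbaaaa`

1

`baabbaab`: accepted
`baaaba`: rejected
`bbaa`: rejected
`bbbaa`: rejected
`bbaaaa`: rejected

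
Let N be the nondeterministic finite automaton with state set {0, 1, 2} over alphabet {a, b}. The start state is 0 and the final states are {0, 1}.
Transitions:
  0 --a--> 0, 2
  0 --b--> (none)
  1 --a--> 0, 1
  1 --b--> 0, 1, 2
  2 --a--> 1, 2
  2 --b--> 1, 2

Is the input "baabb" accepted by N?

Start: {0}
read b: {}
The reachable set is empty and stays empty for the remaining 4 symbols.
Reachable ∩ accepting = {} — empty.

rejected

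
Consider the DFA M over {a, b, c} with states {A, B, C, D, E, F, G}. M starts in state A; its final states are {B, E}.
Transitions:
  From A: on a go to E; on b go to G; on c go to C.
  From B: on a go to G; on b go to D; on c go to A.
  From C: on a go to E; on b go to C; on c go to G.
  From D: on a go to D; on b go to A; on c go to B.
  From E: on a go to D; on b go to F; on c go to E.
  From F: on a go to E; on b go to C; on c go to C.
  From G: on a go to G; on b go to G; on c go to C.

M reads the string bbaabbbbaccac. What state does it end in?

A --b--> G
G --b--> G
G --a--> G
G --a--> G
G --b--> G
G --b--> G
G --b--> G
G --b--> G
G --a--> G
G --c--> C
C --c--> G
G --a--> G
G --c--> C

C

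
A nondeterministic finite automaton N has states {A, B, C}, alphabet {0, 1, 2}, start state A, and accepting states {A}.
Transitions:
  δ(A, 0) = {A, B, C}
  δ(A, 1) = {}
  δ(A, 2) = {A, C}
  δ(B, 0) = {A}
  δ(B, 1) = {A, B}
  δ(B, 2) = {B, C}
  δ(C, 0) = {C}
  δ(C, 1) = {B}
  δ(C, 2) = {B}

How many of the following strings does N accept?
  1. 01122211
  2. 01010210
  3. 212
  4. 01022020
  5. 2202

01122211: accepted
01010210: accepted
212: rejected
01022020: accepted
2202: accepted

4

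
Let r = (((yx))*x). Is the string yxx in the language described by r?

Split as yx·x: ((yx))* matches yx and x matches x.

yes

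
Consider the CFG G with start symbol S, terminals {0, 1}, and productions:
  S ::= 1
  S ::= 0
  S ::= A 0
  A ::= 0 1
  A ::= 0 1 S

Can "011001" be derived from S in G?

no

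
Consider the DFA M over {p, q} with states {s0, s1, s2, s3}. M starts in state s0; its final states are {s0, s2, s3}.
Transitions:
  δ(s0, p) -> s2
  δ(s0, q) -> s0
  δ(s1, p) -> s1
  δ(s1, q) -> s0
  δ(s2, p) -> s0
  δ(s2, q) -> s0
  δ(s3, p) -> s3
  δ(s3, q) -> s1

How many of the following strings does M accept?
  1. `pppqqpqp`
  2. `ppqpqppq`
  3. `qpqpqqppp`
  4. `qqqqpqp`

4

`pppqqpqp`: accepted
`ppqpqppq`: accepted
`qpqpqqppp`: accepted
`qqqqpqp`: accepted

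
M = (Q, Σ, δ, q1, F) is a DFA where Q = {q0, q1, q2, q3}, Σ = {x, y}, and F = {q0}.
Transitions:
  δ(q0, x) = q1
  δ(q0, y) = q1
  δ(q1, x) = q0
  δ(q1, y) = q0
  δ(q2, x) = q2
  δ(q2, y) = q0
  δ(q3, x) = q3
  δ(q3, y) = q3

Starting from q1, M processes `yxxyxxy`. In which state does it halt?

q0

q1 --y--> q0
q0 --x--> q1
q1 --x--> q0
q0 --y--> q1
q1 --x--> q0
q0 --x--> q1
q1 --y--> q0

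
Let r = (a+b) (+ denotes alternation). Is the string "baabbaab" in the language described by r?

no

Neither a nor b matches baabbaab.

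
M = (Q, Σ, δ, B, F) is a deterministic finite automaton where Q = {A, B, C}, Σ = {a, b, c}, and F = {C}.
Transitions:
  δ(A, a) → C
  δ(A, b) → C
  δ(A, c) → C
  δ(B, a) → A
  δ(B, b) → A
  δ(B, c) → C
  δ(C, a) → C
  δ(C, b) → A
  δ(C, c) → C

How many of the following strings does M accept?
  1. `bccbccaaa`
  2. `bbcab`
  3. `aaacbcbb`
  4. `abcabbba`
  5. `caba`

`bccbccaaa`: accepted
`bbcab`: rejected
`aaacbcbb`: accepted
`abcabbba`: accepted
`caba`: accepted

4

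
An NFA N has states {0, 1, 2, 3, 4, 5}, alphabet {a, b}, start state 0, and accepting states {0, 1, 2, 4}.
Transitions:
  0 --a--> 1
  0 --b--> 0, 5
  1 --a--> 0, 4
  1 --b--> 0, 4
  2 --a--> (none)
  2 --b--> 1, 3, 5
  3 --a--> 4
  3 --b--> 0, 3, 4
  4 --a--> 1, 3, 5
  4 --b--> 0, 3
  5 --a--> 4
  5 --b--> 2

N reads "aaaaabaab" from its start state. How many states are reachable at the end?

Start: {0}
read a: {1}
read a: {0, 4}
read a: {1, 3, 5}
read a: {0, 4}
read a: {1, 3, 5}
read b: {0, 2, 3, 4}
read a: {1, 3, 4, 5}
read a: {0, 1, 3, 4, 5}
read b: {0, 2, 3, 4, 5}
Final reachable set {0, 2, 3, 4, 5} has 5 states.

5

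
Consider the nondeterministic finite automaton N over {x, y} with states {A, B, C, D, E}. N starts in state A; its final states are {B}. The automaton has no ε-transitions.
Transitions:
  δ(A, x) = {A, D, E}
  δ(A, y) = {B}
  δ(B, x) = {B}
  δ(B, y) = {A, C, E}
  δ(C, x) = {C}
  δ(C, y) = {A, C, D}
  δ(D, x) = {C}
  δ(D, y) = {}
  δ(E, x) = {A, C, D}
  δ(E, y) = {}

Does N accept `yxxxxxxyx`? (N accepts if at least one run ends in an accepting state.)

Start: {A}
read y: {B}
read x: {B}
read x: {B}
read x: {B}
read x: {B}
read x: {B}
read x: {B}
read y: {A, C, E}
read x: {A, C, D, E}
Reachable ∩ accepting = {} — empty.

rejected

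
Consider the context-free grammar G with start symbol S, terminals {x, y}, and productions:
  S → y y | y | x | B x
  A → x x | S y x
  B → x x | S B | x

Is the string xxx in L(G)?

yes

S ⇒ Bx ⇒ xxx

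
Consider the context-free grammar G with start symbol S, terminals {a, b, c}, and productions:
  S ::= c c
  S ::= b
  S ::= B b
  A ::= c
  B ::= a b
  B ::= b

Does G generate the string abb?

yes

S ⇒ Bb ⇒ abb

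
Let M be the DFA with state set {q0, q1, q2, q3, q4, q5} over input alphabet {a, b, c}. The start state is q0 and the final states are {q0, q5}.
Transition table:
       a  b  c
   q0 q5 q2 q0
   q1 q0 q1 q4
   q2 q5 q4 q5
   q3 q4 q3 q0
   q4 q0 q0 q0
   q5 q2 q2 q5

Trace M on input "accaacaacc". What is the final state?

q0 --a--> q5
q5 --c--> q5
q5 --c--> q5
q5 --a--> q2
q2 --a--> q5
q5 --c--> q5
q5 --a--> q2
q2 --a--> q5
q5 --c--> q5
q5 --c--> q5

q5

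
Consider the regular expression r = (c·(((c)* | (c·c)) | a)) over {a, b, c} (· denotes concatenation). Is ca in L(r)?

Split as c·a: c matches c and (((c)*|(c·c))|a) matches a.

yes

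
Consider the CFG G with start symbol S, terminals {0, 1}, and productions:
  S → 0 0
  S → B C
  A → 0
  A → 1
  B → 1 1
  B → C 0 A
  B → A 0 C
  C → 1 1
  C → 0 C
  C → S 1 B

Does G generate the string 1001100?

no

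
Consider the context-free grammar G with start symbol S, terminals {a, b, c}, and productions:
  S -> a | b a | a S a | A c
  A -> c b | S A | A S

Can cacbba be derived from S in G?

no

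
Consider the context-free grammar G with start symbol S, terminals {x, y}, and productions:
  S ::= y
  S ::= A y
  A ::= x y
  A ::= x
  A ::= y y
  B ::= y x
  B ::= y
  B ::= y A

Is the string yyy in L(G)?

S ⇒ Ay ⇒ yyy

yes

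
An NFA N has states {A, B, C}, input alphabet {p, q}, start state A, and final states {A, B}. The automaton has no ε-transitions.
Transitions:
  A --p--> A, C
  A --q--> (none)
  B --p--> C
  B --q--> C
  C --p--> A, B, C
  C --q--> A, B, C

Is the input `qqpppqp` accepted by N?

rejected

Start: {A}
read q: {}
The reachable set is empty and stays empty for the remaining 6 symbols.
Reachable ∩ accepting = {} — empty.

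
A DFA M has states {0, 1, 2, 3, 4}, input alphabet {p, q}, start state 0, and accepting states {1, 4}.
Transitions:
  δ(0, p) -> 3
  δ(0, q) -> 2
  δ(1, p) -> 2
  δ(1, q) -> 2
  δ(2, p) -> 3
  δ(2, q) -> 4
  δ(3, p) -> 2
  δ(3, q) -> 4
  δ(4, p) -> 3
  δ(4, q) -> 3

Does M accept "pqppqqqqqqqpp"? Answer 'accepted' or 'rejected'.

rejected

0 --p--> 3
3 --q--> 4
4 --p--> 3
3 --p--> 2
2 --q--> 4
4 --q--> 3
3 --q--> 4
4 --q--> 3
3 --q--> 4
4 --q--> 3
3 --q--> 4
4 --p--> 3
3 --p--> 2
End in state 2, which is not an accepting state.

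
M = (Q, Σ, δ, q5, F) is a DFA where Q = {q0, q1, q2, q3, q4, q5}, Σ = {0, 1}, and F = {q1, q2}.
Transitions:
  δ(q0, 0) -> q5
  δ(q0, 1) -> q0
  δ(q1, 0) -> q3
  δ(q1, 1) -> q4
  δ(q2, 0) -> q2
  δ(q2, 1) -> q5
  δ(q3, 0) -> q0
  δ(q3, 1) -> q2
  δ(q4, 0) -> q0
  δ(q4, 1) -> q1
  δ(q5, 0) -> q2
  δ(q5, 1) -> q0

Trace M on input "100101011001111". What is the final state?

q5 --1--> q0
q0 --0--> q5
q5 --0--> q2
q2 --1--> q5
q5 --0--> q2
q2 --1--> q5
q5 --0--> q2
q2 --1--> q5
q5 --1--> q0
q0 --0--> q5
q5 --0--> q2
q2 --1--> q5
q5 --1--> q0
q0 --1--> q0
q0 --1--> q0

q0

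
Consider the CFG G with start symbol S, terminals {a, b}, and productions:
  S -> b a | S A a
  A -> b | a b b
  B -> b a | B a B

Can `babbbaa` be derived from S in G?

no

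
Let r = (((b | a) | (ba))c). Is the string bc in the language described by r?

Split as b·c: ((b|a)|(ba)) matches b and c matches c.

yes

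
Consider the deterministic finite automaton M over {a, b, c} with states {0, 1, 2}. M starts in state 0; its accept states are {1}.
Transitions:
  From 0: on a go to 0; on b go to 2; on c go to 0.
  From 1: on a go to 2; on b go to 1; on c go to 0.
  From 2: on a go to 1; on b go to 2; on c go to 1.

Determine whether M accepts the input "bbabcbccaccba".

0 --b--> 2
2 --b--> 2
2 --a--> 1
1 --b--> 1
1 --c--> 0
0 --b--> 2
2 --c--> 1
1 --c--> 0
0 --a--> 0
0 --c--> 0
0 --c--> 0
0 --b--> 2
2 --a--> 1
End in state 1, which is an accepting state.

accepted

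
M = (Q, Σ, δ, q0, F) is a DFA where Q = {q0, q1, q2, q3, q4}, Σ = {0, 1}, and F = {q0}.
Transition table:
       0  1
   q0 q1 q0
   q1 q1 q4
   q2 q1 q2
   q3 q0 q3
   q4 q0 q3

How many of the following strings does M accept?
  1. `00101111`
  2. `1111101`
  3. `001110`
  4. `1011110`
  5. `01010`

3

`00101111`: accepted
`1111101`: rejected
`001110`: accepted
`1011110`: accepted
`01010`: rejected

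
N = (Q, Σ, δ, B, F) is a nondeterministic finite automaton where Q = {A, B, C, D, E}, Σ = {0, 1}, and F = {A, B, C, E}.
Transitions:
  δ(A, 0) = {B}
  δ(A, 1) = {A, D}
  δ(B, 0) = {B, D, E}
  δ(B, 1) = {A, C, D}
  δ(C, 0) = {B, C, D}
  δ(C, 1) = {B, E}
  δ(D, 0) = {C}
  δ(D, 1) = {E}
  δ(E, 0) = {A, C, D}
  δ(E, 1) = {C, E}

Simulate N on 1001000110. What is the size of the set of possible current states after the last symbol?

Start: {B}
read 1: {A, C, D}
read 0: {B, C, D}
read 0: {B, C, D, E}
read 1: {A, B, C, D, E}
read 0: {A, B, C, D, E}
read 0: {A, B, C, D, E}
read 0: {A, B, C, D, E}
read 1: {A, B, C, D, E}
read 1: {A, B, C, D, E}
read 0: {A, B, C, D, E}
Final reachable set {A, B, C, D, E} has 5 states.

5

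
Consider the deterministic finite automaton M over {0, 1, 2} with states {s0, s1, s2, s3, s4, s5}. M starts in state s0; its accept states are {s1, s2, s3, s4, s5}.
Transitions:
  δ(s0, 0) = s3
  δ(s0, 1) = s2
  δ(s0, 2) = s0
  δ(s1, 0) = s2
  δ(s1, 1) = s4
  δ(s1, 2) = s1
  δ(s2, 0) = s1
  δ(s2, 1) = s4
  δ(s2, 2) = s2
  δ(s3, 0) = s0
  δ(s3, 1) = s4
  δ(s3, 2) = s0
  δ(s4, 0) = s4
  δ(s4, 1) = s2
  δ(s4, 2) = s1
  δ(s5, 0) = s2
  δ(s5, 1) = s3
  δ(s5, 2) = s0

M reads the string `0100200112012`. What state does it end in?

s1

s0 --0--> s3
s3 --1--> s4
s4 --0--> s4
s4 --0--> s4
s4 --2--> s1
s1 --0--> s2
s2 --0--> s1
s1 --1--> s4
s4 --1--> s2
s2 --2--> s2
s2 --0--> s1
s1 --1--> s4
s4 --2--> s1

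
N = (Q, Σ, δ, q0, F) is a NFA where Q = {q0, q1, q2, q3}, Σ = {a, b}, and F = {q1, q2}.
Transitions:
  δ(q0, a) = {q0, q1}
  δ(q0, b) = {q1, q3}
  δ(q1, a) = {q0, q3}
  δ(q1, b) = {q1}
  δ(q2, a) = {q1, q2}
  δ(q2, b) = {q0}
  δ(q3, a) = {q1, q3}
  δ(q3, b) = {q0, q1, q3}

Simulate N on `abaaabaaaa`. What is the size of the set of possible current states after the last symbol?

Start: {q0}
read a: {q0, q1}
read b: {q1, q3}
read a: {q0, q1, q3}
read a: {q0, q1, q3}
read a: {q0, q1, q3}
read b: {q0, q1, q3}
read a: {q0, q1, q3}
read a: {q0, q1, q3}
read a: {q0, q1, q3}
read a: {q0, q1, q3}
Final reachable set {q0, q1, q3} has 3 states.

3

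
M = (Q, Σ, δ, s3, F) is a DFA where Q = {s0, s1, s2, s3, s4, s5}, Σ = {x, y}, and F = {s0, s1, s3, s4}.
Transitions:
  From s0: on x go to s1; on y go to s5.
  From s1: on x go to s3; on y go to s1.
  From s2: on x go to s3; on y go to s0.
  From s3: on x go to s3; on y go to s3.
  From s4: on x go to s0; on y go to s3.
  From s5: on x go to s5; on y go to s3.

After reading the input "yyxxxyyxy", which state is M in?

s3 --y--> s3
s3 --y--> s3
s3 --x--> s3
s3 --x--> s3
s3 --x--> s3
s3 --y--> s3
s3 --y--> s3
s3 --x--> s3
s3 --y--> s3

s3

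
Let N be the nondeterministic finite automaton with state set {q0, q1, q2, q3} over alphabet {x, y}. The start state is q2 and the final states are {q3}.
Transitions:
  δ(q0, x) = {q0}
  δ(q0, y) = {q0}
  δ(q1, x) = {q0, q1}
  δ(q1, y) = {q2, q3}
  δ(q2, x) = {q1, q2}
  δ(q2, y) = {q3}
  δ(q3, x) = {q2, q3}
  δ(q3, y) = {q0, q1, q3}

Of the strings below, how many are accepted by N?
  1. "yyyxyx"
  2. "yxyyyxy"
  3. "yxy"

3

"yyyxyx": accepted
"yxyyyxy": accepted
"yxy": accepted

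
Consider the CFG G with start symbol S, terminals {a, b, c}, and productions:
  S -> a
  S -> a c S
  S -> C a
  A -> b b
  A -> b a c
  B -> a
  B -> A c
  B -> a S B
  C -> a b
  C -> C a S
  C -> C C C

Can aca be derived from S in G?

yes

S ⇒ acS ⇒ aca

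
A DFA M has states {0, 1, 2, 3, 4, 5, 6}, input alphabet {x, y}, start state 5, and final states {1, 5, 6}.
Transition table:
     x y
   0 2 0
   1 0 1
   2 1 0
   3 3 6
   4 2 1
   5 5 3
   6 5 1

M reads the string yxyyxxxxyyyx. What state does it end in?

2

5 --y--> 3
3 --x--> 3
3 --y--> 6
6 --y--> 1
1 --x--> 0
0 --x--> 2
2 --x--> 1
1 --x--> 0
0 --y--> 0
0 --y--> 0
0 --y--> 0
0 --x--> 2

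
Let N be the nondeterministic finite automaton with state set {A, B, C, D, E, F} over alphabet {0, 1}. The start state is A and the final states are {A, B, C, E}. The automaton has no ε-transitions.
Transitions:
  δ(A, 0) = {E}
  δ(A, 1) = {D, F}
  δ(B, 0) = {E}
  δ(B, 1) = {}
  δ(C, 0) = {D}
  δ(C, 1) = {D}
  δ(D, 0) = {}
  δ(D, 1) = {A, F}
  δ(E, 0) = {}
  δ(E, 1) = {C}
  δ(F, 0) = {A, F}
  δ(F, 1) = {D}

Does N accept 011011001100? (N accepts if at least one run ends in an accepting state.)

Start: {A}
read 0: {E}
read 1: {C}
read 1: {D}
read 0: {}
The reachable set is empty and stays empty for the remaining 8 symbols.
Reachable ∩ accepting = {} — empty.

rejected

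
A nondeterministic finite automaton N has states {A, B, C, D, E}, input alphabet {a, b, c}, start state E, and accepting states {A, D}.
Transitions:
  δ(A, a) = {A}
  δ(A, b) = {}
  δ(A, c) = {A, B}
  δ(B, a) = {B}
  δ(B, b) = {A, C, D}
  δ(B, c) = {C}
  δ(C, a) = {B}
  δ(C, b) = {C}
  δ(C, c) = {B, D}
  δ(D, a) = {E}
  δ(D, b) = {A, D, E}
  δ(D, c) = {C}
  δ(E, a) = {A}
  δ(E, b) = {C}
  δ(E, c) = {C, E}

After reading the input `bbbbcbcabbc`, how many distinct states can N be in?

Start: {E}
read b: {C}
read b: {C}
read b: {C}
read b: {C}
read c: {B, D}
read b: {A, C, D, E}
read c: {A, B, C, D, E}
read a: {A, B, E}
read b: {A, C, D}
read b: {A, C, D, E}
read c: {A, B, C, D, E}
Final reachable set {A, B, C, D, E} has 5 states.

5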